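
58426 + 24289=82715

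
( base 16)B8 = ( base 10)184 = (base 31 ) 5t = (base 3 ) 20211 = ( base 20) 94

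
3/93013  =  3/93013 = 0.00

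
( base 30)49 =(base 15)89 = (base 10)129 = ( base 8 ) 201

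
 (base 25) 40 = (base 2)1100100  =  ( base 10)100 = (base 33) 31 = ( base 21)4G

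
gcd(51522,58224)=6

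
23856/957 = 24 + 296/319 = 24.93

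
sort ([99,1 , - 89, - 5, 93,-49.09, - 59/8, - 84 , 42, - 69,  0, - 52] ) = [ - 89,-84, - 69, - 52, - 49.09, - 59/8 , - 5, 0,1, 42,93,99 ]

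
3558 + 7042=10600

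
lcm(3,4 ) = 12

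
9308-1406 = 7902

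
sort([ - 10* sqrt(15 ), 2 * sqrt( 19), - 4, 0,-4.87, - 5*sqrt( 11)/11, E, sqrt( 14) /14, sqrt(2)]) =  [ - 10*sqrt ( 15 ), - 4.87, - 4, - 5 * sqrt (11)/11 , 0,  sqrt (14)/14, sqrt(2), E , 2 * sqrt( 19) ] 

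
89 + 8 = 97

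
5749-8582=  - 2833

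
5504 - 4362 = 1142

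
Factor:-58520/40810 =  - 2^2*19^1 * 53^( - 1) = - 76/53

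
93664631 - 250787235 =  - 157122604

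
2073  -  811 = 1262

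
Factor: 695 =5^1 * 139^1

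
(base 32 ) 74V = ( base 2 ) 1110010011111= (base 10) 7327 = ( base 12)42A7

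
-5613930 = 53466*( - 105 )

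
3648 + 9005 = 12653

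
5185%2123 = 939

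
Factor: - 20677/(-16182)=23/18=2^( - 1)*3^( - 2)*23^1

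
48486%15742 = 1260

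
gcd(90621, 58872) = 3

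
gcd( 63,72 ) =9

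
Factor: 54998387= 54998387^1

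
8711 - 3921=4790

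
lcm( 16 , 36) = 144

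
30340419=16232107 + 14108312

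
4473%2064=345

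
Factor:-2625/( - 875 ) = 3^1=3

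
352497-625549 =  - 273052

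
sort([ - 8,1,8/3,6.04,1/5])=[ - 8,1/5,1, 8/3, 6.04]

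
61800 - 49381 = 12419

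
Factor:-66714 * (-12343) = 2^1*3^1*11119^1*12343^1= 823450902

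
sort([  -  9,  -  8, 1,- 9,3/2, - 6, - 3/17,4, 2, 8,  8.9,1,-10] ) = [ - 10, -9, - 9, - 8 , - 6,  -  3/17, 1, 1, 3/2, 2, 4, 8, 8.9] 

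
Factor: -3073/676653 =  - 3^(  -  1 )*7^1*283^(  -  1 )*439^1*797^( - 1) 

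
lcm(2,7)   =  14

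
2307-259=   2048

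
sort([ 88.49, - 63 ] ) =[-63  ,  88.49 ] 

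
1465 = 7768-6303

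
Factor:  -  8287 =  - 8287^1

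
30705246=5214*5889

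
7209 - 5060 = 2149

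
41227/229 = 41227/229 = 180.03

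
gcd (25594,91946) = 2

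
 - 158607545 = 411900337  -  570507882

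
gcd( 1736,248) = 248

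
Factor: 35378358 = 2^1*3^1*1213^1 * 4861^1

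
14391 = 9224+5167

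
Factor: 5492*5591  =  30705772= 2^2*1373^1*5591^1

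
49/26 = 49/26= 1.88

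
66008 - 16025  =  49983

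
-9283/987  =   - 10+587/987 = - 9.41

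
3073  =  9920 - 6847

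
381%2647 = 381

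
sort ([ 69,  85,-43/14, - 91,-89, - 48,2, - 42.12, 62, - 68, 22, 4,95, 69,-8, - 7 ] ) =[ - 91,-89, - 68,-48, - 42.12, - 8,-7,  -  43/14,2,4, 22,62,69,69, 85,95] 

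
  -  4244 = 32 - 4276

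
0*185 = 0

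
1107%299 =210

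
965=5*193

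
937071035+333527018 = 1270598053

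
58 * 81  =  4698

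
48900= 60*815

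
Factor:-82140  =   - 2^2*3^1*5^1*37^2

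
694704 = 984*706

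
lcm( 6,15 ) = 30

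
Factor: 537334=2^1*7^2*5483^1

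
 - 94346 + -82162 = -176508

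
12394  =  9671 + 2723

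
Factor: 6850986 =2^1*3^1*83^1*13757^1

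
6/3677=6/3677 = 0.00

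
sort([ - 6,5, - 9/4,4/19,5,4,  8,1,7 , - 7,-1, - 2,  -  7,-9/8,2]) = [  -  7, - 7,  -  6,-9/4, - 2, - 9/8, - 1,4/19, 1,2,4, 5,5,7, 8] 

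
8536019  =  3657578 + 4878441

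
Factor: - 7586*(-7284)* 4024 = 2^6*3^1*503^1 * 607^1 * 3793^1 = 222351850176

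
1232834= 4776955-3544121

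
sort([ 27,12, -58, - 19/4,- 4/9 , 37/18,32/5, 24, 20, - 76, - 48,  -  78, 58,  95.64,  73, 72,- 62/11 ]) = [ -78, - 76, - 58, - 48,- 62/11, - 19/4 , - 4/9, 37/18, 32/5,12,20, 24, 27,58,72, 73,95.64]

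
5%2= 1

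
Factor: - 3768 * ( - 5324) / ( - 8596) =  - 5015208/2149 =- 2^3* 3^1*7^( - 1)*11^3*157^1 *307^ (  -  1 )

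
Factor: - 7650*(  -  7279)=2^1*3^2*5^2*17^1 * 29^1 * 251^1  =  55684350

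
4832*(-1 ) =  - 4832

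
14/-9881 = -14/9881 = - 0.00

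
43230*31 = 1340130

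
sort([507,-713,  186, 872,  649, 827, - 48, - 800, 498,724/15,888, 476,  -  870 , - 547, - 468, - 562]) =[ - 870, - 800, - 713,-562, - 547, - 468 , - 48,724/15, 186, 476,498 , 507 , 649, 827, 872, 888]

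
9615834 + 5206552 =14822386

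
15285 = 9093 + 6192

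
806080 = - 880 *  ( - 916)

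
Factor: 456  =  2^3*3^1* 19^1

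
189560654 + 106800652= 296361306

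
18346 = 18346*1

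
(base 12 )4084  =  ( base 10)7012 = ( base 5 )211022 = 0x1b64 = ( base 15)2127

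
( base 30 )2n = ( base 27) 32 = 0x53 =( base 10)83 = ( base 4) 1103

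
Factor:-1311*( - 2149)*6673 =3^1*7^1*19^1*23^1*307^1*6673^1 = 18800103147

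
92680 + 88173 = 180853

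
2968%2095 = 873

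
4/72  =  1/18 = 0.06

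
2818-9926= -7108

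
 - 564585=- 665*849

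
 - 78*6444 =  -502632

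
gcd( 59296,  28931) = 1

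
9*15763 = 141867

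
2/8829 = 2/8829 = 0.00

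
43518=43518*1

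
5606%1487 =1145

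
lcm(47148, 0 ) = 0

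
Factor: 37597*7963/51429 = 3^(-1)*31^ (-1)*41^1*79^( - 1) *131^1*7963^1 = 42769273/7347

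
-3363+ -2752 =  - 6115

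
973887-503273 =470614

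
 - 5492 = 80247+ - 85739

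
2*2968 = 5936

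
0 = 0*59946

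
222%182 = 40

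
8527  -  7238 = 1289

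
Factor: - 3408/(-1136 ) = 3=3^1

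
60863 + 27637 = 88500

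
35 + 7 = 42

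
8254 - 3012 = 5242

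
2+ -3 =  - 1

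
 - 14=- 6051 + 6037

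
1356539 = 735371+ 621168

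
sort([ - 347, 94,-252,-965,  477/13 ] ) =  [ - 965, - 347,-252,  477/13, 94]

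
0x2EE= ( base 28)qm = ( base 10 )750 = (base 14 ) 3b8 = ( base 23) 19e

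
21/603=7/201 = 0.03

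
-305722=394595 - 700317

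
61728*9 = 555552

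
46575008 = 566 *82288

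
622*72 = 44784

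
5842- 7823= - 1981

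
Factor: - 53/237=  - 3^( - 1 )*53^1*79^ ( - 1)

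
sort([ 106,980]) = [106, 980]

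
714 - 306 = 408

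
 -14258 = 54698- 68956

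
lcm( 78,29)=2262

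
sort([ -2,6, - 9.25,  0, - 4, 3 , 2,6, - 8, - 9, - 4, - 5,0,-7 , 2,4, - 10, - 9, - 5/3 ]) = [ - 10, - 9.25 , - 9, - 9 , - 8,-7 ,-5,-4, - 4, - 2,-5/3, 0,0, 2, 2,3, 4, 6, 6]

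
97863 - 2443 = 95420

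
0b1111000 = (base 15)80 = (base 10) 120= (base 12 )A0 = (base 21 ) 5F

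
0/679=0= 0.00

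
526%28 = 22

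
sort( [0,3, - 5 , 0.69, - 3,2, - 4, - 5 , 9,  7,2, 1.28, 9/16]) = [ - 5, - 5, - 4, - 3, 0,  9/16,0.69  ,  1.28,  2,  2, 3,7, 9 ] 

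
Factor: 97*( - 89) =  - 8633 = -  89^1*97^1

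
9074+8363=17437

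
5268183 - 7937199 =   -  2669016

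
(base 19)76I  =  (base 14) D7D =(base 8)5143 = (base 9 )3574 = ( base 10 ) 2659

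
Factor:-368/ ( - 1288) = 2/7 = 2^1*7^(-1 ) 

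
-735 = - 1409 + 674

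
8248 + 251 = 8499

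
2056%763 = 530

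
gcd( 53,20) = 1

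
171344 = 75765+95579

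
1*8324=8324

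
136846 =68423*2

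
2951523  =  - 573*( - 5151)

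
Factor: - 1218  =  -2^1*3^1 *7^1*29^1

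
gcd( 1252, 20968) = 4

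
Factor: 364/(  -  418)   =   - 182/209  =  - 2^1 * 7^1*11^( - 1)*13^1*19^( - 1)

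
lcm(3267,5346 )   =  58806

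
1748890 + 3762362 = 5511252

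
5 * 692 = 3460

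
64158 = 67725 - 3567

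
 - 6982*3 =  - 20946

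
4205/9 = 467  +  2/9 = 467.22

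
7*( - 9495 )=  - 66465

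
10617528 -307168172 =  - 296550644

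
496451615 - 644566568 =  - 148114953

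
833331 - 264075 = 569256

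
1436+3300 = 4736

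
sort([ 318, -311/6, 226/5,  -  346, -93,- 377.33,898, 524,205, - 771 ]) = [ -771,  -  377.33,-346, - 93,  -  311/6, 226/5, 205,318,524 , 898]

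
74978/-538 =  - 140+171/269=- 139.36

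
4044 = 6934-2890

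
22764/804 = 1897/67 = 28.31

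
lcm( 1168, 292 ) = 1168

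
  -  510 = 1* (-510)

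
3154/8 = 394 + 1/4 = 394.25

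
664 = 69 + 595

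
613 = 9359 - 8746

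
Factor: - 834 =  - 2^1*3^1*139^1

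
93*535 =49755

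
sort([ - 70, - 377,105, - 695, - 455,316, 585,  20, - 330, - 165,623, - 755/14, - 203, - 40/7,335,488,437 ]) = [-695, - 455, - 377,-330 , - 203 ,-165,- 70, - 755/14,- 40/7, 20,105, 316, 335,437,488, 585,623]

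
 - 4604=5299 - 9903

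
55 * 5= 275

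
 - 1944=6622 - 8566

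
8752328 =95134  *92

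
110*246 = 27060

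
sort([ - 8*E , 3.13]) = [ - 8*E, 3.13 ]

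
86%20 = 6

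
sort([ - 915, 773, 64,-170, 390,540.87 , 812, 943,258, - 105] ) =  [- 915, - 170, - 105, 64,258, 390,540.87, 773, 812 , 943]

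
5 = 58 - 53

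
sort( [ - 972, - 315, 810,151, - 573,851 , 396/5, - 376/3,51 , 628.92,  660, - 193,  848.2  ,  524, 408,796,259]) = [ - 972,- 573,- 315, - 193, - 376/3,  51, 396/5,151, 259, 408,524,  628.92 , 660,  796,810, 848.2 , 851 ] 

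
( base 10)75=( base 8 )113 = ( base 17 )47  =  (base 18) 43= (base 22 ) 39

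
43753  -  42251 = 1502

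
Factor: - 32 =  - 2^5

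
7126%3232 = 662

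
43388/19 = 43388/19 = 2283.58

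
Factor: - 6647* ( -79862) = 530842714 = 2^1*17^2 * 23^1*73^1*547^1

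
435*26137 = 11369595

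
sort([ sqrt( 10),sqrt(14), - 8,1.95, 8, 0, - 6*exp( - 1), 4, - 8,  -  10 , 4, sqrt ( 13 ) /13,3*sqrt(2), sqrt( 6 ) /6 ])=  [ - 10, - 8, - 8, -6*exp ( - 1 ),0, sqrt( 13)/13, sqrt( 6) /6,1.95,  sqrt( 10 ), sqrt( 14 ),4, 4, 3*sqrt( 2), 8 ] 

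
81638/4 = 40819/2 = 20409.50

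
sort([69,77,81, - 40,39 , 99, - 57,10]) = [ -57, - 40, 10,39,69,77, 81,  99] 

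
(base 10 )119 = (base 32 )3n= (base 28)47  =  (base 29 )43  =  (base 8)167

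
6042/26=3021/13 = 232.38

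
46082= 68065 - 21983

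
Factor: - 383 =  - 383^1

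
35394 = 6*5899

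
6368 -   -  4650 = 11018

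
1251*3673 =4594923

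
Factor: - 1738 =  - 2^1*11^1  *79^1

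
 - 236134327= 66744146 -302878473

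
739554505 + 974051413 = 1713605918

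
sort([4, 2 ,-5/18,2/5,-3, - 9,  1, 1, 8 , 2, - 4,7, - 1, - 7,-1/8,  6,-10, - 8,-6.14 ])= [ - 10,-9, - 8,-7, - 6.14, - 4, - 3,-1,-5/18, - 1/8, 2/5 , 1, 1, 2, 2,4, 6, 7,  8 ]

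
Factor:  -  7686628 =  - 2^2*1921657^1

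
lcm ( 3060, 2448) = 12240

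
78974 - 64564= 14410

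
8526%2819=69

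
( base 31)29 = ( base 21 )38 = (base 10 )71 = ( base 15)4b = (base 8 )107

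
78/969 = 26/323= 0.08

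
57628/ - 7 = - 57628/7=-8232.57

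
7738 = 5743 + 1995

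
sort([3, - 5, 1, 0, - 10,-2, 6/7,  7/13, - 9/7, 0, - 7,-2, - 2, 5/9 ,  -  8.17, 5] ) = [ - 10, - 8.17, - 7,-5, - 2,-2, - 2, - 9/7, 0  ,  0, 7/13, 5/9, 6/7,1,3,5 ]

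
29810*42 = 1252020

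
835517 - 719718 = 115799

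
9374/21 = 9374/21=446.38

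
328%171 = 157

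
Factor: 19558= 2^1*7^1 * 11^1*127^1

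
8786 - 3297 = 5489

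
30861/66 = 10287/22 = 467.59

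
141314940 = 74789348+66525592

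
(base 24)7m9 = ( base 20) B89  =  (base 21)A7C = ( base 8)10731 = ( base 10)4569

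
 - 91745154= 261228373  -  352973527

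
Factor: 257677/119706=917/426 = 2^ ( - 1)*3^(-1 )*7^1*71^( - 1) * 131^1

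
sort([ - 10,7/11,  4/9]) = [ - 10, 4/9,7/11 ] 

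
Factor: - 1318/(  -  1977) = 2^1*3^(  -  1) =2/3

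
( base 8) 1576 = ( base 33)r3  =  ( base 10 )894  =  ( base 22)1IE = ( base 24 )1d6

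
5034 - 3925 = 1109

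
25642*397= 10179874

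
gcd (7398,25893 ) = 3699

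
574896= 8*71862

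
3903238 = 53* 73646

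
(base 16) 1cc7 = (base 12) 431b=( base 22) f4j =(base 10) 7367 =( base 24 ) CIN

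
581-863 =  - 282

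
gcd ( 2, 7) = 1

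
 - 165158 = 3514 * ( - 47)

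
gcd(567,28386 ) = 9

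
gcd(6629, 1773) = 1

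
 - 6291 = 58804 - 65095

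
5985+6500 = 12485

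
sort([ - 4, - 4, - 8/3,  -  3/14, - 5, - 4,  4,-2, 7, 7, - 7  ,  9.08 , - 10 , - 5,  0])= [ - 10 , - 7,  -  5, -5, - 4, - 4, -4, - 8/3, - 2, - 3/14, 0,4,  7,7,  9.08]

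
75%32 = 11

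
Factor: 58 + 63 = 11^2 = 121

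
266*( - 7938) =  - 2111508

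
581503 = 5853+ 575650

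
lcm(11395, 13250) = 569750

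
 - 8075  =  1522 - 9597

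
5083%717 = 64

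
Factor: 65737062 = 2^1 *3^3*17^1*101^1*709^1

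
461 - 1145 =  - 684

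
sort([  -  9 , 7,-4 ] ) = [-9,-4,7]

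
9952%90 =52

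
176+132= 308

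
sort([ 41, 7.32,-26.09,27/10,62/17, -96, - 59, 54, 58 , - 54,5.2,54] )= [ - 96, - 59,  -  54 , - 26.09, 27/10,62/17,5.2, 7.32, 41, 54,  54, 58 ] 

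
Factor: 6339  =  3^1*2113^1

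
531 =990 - 459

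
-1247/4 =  - 1247/4 = - 311.75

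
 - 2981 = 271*( - 11) 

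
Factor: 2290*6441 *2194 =2^2 * 3^1 *5^1*19^1*113^1*229^1*1097^1 = 32361258660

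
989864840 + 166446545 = 1156311385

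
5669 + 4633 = 10302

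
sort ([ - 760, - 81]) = [ - 760, - 81 ] 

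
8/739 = 8/739  =  0.01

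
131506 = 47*2798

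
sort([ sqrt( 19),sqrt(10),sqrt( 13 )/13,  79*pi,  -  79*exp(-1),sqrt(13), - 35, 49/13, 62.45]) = [-35, - 79  *  exp( - 1),sqrt( 13 ) /13,sqrt( 10 ),sqrt(13),49/13,  sqrt( 19),62.45, 79*pi ]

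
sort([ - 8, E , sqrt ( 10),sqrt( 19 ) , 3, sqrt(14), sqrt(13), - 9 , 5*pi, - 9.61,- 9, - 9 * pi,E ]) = [-9*pi,-9.61, - 9,  -  9, - 8, E, E,  3, sqrt (10 ) , sqrt(13 ),sqrt (14),sqrt(19), 5*pi]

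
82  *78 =6396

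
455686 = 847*538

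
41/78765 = 41/78765=0.00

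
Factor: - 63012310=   -  2^1*5^1*103^1*131^1*467^1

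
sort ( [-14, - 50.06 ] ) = [ - 50.06, - 14 ]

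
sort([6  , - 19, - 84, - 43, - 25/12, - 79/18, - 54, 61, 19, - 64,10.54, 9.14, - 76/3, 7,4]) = [ - 84,-64, -54, - 43 ,  -  76/3, - 19, - 79/18, - 25/12,4, 6,7 , 9.14, 10.54,19,61]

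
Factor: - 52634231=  - 13^1*101^1*40087^1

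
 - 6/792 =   -  1/132 = - 0.01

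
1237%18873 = 1237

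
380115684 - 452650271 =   -  72534587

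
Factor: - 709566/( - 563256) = 2^( - 2) * 3^ ( - 1 ) * 11^1*13^1*827^1*7823^( - 1 ) = 118261/93876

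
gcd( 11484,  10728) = 36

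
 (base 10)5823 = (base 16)16BF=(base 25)97n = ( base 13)285c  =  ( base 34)519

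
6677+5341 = 12018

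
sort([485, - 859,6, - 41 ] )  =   [ - 859, -41,6,485 ] 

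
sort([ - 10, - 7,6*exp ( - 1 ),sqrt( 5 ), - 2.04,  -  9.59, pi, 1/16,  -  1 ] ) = [ - 10, - 9.59, - 7, - 2.04, - 1, 1/16, 6*exp(-1) , sqrt( 5 ), pi]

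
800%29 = 17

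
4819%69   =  58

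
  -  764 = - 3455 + 2691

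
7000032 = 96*72917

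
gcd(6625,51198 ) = 53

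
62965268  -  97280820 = - 34315552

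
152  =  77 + 75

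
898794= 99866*9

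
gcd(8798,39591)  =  4399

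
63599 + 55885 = 119484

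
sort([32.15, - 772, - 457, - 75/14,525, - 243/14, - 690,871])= [-772, - 690, - 457, - 243/14,- 75/14,32.15, 525,871]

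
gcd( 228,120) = 12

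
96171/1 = 96171 = 96171.00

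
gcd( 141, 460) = 1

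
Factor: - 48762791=- 7^2 * 11^1*90469^1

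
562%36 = 22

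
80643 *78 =6290154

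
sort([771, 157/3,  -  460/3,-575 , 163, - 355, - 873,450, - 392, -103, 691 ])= [-873, - 575, - 392, - 355, - 460/3 , - 103, 157/3, 163, 450,691, 771]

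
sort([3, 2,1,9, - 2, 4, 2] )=[ - 2, 1,2, 2,3,4,9] 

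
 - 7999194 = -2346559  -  5652635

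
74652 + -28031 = 46621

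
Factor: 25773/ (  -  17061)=  -  47^( -1)*71^1 = -71/47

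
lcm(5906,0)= 0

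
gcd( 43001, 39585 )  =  7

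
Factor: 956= 2^2 * 239^1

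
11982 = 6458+5524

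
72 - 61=11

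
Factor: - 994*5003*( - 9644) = 47959438408 = 2^3*7^1 * 71^1*2411^1*5003^1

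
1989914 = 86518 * 23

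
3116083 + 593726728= 596842811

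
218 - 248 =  - 30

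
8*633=5064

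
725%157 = 97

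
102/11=9+3/11 = 9.27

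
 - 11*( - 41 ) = 451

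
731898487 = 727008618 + 4889869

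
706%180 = 166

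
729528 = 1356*538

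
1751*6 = 10506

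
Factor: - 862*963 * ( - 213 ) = 176812578 = 2^1 * 3^3*71^1*107^1 * 431^1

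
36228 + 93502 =129730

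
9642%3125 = 267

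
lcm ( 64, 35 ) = 2240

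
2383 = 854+1529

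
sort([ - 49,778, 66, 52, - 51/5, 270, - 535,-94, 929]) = [ - 535, - 94 , -49, - 51/5,52,66, 270, 778, 929] 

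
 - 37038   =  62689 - 99727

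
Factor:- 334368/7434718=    - 167184/3717359 = - 2^4*3^5 * 43^1*3717359^( - 1) 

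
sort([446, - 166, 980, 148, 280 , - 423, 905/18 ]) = [ - 423, - 166, 905/18, 148, 280, 446,980]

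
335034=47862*7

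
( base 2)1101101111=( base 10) 879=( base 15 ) 3D9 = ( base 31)sb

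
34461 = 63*547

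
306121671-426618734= - 120497063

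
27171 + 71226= 98397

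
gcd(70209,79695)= 9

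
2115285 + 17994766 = 20110051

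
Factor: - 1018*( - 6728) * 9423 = 64539106992= 2^4*3^3*29^2 *349^1*509^1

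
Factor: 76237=7^1*10891^1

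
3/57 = 1/19 = 0.05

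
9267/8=9267/8 = 1158.38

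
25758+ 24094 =49852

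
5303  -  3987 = 1316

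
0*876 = 0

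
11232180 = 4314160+6918020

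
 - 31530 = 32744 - 64274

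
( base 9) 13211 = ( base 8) 21330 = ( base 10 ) 8920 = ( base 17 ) 1DEC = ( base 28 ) BAG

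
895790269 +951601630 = 1847391899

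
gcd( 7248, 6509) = 1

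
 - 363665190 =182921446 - 546586636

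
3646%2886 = 760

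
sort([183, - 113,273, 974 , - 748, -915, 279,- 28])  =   [-915, - 748 , - 113, - 28,  183, 273,  279 , 974 ] 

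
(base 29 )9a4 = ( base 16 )1eb7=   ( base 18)164f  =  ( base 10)7863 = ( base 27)AL6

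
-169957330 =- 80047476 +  - 89909854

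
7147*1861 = 13300567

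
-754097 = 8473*(  -  89) 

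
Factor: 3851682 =2^1*3^1*43^1*14929^1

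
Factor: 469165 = 5^1*103^1*911^1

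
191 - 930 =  - 739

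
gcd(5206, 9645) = 1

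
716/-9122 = -1 + 4203/4561 = - 0.08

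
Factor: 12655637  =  12655637^1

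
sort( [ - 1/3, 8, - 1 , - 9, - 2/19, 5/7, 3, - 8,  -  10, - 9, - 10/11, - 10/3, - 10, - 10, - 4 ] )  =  [ - 10, - 10,  -  10,-9,-9, - 8, - 4, - 10/3, - 1, - 10/11, - 1/3 ,-2/19,5/7, 3, 8] 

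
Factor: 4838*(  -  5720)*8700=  - 240758232000= - 2^6*3^1*5^3*11^1* 13^1 * 29^1*41^1*59^1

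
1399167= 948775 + 450392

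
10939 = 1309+9630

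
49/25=1 + 24/25 =1.96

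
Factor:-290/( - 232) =5/4 = 2^( - 2 )* 5^1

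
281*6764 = 1900684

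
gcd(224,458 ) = 2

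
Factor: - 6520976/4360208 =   -  407561/272513 = - 7^1*11^1*29^( - 1)*67^1*79^1*9397^(-1)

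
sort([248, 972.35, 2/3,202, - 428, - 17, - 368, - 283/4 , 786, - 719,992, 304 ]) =[ - 719,-428, - 368,-283/4, - 17,2/3,202,248, 304,786 , 972.35, 992] 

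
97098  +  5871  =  102969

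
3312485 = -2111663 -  - 5424148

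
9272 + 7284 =16556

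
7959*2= 15918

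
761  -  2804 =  - 2043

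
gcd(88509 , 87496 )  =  1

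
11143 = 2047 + 9096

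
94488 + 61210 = 155698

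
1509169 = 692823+816346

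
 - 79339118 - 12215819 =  - 91554937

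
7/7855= 7/7855 = 0.00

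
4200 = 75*56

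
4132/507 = 4132/507 = 8.15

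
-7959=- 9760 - -1801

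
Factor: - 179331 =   -  3^1*23^2*113^1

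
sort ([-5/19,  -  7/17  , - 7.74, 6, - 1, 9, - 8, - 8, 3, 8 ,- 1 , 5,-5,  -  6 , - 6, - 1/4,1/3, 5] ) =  [- 8, - 8,  -  7.74,-6, - 6,-5, - 1, - 1 , - 7/17, - 5/19,  -  1/4, 1/3, 3,5,5,6, 8 , 9 ] 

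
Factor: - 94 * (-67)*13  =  2^1 * 13^1*47^1 * 67^1 = 81874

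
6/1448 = 3/724 = 0.00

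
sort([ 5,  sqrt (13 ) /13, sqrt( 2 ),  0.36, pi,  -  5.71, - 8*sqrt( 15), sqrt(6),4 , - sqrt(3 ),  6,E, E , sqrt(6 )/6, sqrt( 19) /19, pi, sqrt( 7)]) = [ - 8*sqrt( 15), - 5.71,  -  sqrt (3), sqrt( 19) /19, sqrt(13)/13, 0.36, sqrt( 6 ) /6, sqrt( 2),sqrt ( 6) , sqrt(7), E, E, pi , pi,4,5,6]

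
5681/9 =631  +  2/9 = 631.22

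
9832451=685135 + 9147316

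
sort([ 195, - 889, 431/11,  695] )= [ - 889, 431/11, 195, 695]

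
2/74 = 1/37= 0.03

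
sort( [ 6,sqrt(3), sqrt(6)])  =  [ sqrt( 3) , sqrt( 6), 6]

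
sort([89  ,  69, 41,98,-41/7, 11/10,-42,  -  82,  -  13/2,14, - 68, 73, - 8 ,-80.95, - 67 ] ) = [ - 82, - 80.95,- 68, - 67, - 42,-8,-13/2,  -  41/7, 11/10,14 , 41  ,  69, 73, 89,98] 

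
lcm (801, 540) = 48060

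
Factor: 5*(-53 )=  - 5^1*53^1   =  - 265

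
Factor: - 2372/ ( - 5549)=2^2*31^( - 1)*179^ ( - 1 )*593^1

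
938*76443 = 71703534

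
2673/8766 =297/974  =  0.30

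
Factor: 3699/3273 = 1233/1091 = 3^2*137^1*1091^ ( - 1)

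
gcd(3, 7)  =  1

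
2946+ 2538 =5484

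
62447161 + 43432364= 105879525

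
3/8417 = 3/8417 = 0.00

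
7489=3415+4074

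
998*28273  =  28216454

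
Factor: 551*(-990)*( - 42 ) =2^2*3^3*5^1*7^1*11^1*19^1*29^1 = 22910580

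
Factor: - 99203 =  - 13^2*587^1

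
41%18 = 5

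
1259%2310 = 1259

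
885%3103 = 885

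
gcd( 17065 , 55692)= 1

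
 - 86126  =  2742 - 88868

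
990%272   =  174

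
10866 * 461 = 5009226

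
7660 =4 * 1915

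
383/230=1 + 153/230 = 1.67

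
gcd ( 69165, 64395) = 2385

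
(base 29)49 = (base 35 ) 3K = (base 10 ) 125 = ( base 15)85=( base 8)175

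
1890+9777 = 11667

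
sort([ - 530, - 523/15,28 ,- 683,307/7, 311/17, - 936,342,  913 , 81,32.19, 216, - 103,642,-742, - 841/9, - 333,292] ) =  [ - 936,-742 ,-683, - 530,- 333,- 103, - 841/9, - 523/15, 311/17, 28, 32.19, 307/7,81 , 216,292,342,642,913 ] 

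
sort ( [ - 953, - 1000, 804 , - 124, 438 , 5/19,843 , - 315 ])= [ - 1000 , - 953, - 315, - 124,5/19, 438,804,843]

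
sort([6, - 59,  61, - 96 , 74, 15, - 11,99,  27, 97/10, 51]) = [ - 96,-59, - 11, 6,97/10, 15,27,51, 61,74, 99]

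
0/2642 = 0 = 0.00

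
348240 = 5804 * 60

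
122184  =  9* 13576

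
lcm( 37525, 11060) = 1050700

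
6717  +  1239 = 7956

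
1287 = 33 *39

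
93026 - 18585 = 74441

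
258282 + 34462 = 292744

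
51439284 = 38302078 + 13137206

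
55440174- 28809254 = 26630920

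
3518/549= 3518/549=6.41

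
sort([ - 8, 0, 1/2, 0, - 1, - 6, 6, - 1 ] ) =[ - 8,-6, - 1,-1, 0,  0, 1/2, 6]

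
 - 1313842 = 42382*(-31) 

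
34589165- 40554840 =-5965675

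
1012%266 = 214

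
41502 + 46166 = 87668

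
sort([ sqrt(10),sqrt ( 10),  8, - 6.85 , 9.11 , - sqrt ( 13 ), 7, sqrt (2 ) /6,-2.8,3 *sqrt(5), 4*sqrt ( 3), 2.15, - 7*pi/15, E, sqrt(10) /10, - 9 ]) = [-9, - 6.85, - sqrt ( 13 ) , - 2.8, - 7*pi/15, sqrt( 2 )/6,sqrt( 10) /10, 2.15, E, sqrt( 10),sqrt ( 10),3*sqrt (5), 4*sqrt( 3 ), 7, 8 , 9.11 ] 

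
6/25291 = 6/25291 = 0.00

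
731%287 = 157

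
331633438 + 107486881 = 439120319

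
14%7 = 0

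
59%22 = 15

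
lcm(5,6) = 30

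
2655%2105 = 550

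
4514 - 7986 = -3472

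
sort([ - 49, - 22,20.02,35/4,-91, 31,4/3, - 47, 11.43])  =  [ - 91,-49, - 47, - 22,4/3,  35/4,11.43, 20.02,31] 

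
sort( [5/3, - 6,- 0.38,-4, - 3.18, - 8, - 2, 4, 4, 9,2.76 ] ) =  [ - 8 ,  -  6, -4, - 3.18 ,-2,  -  0.38, 5/3 , 2.76, 4,4,9]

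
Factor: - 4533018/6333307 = -2^1*3^1*7^1*37^1*2917^1* 6333307^( - 1)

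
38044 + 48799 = 86843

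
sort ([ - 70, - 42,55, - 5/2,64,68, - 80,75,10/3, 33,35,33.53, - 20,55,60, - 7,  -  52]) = [ - 80, - 70, - 52,-42,-20, - 7, - 5/2,10/3, 33,33.53, 35 , 55,  55,60, 64, 68,75]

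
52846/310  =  170 + 73/155= 170.47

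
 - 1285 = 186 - 1471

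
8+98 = 106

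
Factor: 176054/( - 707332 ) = - 113/454 = - 2^( - 1)*113^1*227^(  -  1)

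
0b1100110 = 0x66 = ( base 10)102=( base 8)146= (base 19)57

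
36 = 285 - 249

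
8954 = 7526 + 1428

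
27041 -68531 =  - 41490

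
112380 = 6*18730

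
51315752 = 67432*761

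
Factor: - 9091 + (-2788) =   -  7^1  *1697^1 = - 11879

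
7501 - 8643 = -1142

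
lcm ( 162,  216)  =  648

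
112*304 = 34048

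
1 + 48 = 49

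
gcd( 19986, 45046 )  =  2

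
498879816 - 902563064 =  - 403683248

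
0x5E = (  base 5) 334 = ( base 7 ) 163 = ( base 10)94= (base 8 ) 136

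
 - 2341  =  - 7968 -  - 5627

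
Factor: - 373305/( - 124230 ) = 2^( - 1 ) *101^( - 1)*607^1 =607/202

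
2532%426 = 402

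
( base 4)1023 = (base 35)25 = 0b1001011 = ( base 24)33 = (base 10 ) 75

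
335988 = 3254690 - 2918702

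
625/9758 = 625/9758 = 0.06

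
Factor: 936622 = 2^1 * 173^1*2707^1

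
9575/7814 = 9575/7814  =  1.23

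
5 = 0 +5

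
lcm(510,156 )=13260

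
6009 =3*2003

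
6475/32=6475/32 = 202.34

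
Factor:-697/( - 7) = 7^( -1) * 17^1*41^1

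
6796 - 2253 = 4543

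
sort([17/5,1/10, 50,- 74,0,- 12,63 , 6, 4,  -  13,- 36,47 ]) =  [- 74, - 36,-13, - 12,0,1/10,17/5, 4, 6, 47, 50,63] 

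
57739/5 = 11547  +  4/5 = 11547.80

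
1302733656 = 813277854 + 489455802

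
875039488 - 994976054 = - 119936566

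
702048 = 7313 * 96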